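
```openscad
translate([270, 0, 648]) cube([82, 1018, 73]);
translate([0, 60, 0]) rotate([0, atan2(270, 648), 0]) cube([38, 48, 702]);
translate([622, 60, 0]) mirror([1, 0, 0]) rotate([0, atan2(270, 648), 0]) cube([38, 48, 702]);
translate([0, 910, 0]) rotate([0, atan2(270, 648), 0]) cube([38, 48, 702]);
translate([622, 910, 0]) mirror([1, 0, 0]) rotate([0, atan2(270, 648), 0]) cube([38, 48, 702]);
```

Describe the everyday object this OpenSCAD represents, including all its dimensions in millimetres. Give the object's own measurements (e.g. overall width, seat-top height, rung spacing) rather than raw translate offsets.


A sawhorse. A 82×1018×73 mm beam (x, y, z) sits on two A-frame leg pairs. Each pair is two raked legs of 38×48 mm section (48 mm along y) splaying symmetrically in x. Each leg rises 648 mm vertically over 270 mm of horizontal reach and is 702 mm long along its own axis. Every leg's outer bottom edge rests on the floor and its outer top edge meets a bottom edge of the beam — the left legs (tilting toward +x) meet the beam's −x bottom edge, the right legs (their mirror images, tilting toward −x) meet its +x bottom edge — so the leg tops tuck under the beam, the beam's underside is 648 mm above the floor, and the feet are 622 mm apart outside-to-outside with the beam centred between them. The two leg pairs are set in 60 mm from either end of the beam.


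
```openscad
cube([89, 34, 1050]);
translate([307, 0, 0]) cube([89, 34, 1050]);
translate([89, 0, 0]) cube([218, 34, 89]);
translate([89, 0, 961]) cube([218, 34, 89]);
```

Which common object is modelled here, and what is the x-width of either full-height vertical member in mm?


A picture frame. The border width is 89 mm.

Four thin pieces enclosing a rectangular opening — a picture frame. The two full-height stiles are 1050 mm tall; the top rail sits at z = 961 and is 89 mm tall, so the border above the opening is 1050 − 961 = 89 mm, matching the stile x-width.


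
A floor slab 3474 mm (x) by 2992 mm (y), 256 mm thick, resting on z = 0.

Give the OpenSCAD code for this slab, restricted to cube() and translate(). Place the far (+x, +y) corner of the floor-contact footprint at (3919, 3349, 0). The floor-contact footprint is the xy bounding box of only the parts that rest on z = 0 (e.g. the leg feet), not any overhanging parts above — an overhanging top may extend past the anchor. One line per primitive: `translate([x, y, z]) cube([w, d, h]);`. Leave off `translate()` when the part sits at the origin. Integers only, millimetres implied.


translate([445, 357, 0]) cube([3474, 2992, 256]);


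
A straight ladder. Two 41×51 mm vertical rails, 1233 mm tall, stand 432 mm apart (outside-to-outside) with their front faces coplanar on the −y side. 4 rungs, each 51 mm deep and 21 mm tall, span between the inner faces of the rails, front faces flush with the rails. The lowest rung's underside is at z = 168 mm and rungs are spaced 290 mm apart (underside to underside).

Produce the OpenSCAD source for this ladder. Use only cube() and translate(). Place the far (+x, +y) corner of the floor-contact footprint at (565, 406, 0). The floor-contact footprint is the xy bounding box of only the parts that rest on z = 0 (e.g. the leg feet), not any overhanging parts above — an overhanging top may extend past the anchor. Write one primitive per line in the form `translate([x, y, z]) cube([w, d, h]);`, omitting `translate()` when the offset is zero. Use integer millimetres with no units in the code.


translate([133, 355, 0]) cube([41, 51, 1233]);
translate([524, 355, 0]) cube([41, 51, 1233]);
translate([174, 355, 168]) cube([350, 51, 21]);
translate([174, 355, 458]) cube([350, 51, 21]);
translate([174, 355, 748]) cube([350, 51, 21]);
translate([174, 355, 1038]) cube([350, 51, 21]);


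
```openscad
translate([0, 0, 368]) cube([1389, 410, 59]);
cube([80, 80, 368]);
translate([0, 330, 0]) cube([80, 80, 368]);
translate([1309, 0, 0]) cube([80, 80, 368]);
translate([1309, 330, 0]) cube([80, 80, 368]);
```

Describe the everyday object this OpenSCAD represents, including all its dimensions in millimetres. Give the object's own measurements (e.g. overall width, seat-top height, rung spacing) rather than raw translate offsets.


A long wooden bench with a 1389 mm (x) × 410 mm (y) seat, 59 mm thick, its top surface 427 mm above the floor. Four 80 mm square legs at the seat corners, flush with the edges, run from z = 0 to the seat underside.


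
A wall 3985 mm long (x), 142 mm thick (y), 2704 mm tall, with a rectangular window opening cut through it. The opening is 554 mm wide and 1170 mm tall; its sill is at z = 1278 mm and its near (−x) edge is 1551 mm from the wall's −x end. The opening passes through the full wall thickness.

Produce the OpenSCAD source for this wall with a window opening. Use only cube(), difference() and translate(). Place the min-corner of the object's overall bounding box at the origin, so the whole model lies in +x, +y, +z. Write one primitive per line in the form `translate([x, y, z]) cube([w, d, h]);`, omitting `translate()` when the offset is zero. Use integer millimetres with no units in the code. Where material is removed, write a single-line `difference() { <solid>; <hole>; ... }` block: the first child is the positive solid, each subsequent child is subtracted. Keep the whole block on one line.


difference() { cube([3985, 142, 2704]); translate([1551, 0, 1278]) cube([554, 142, 1170]); }


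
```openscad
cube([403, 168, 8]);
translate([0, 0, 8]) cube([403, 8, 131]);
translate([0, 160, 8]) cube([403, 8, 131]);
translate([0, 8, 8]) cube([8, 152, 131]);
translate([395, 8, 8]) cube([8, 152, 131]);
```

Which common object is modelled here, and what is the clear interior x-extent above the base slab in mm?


An open box. The internal width is 387 mm.

A 403×168 base slab with four walls standing on it — an open box. The base is 403 mm wide and the walls are 8 mm thick, so the internal width is 403 − 2 × 8 = 387 mm.


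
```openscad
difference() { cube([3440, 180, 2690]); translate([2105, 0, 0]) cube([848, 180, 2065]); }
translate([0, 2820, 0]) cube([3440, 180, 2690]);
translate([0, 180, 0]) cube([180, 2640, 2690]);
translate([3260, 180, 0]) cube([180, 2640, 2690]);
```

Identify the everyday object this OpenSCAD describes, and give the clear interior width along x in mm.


A single room. The interior width is 3080 mm.

Four walls enclosing a rectangle with a door in the front wall — a room. Outside width 3440 minus two 180 mm walls gives 3080 mm.


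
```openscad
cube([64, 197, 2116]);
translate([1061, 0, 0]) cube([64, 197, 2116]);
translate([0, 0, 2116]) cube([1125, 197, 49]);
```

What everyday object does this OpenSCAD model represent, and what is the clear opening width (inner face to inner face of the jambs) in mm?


A door frame. The clear opening width is 997 mm.

Two 2116 mm tall posts with a header on top — a door frame. The left jamb is 64 mm wide at x = 0; the right jamb starts at x = 1061. The clear opening is 1061 − 64 = 997 mm.


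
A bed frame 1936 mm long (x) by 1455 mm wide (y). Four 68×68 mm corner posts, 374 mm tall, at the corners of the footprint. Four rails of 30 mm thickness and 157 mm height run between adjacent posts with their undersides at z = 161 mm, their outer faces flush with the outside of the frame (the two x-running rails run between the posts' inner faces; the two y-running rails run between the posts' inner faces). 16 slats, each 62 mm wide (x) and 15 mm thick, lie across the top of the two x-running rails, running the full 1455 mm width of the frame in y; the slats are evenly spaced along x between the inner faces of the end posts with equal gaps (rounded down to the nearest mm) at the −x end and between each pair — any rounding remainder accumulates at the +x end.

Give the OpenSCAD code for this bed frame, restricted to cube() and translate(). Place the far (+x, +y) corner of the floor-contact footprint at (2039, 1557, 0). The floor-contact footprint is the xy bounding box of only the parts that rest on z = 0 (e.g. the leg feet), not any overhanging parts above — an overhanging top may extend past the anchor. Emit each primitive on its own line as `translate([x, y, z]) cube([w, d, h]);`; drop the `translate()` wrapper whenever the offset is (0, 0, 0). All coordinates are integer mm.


// slat z = rail_z + rail_h = 161 + 157 = 318
// slat gap = ⌊(1800 − 16·62) / 17⌋ = 47
translate([103, 102, 0]) cube([68, 68, 374]);
translate([103, 1489, 0]) cube([68, 68, 374]);
translate([1971, 102, 0]) cube([68, 68, 374]);
translate([1971, 1489, 0]) cube([68, 68, 374]);
translate([171, 102, 161]) cube([1800, 30, 157]);
translate([171, 1527, 161]) cube([1800, 30, 157]);
translate([103, 170, 161]) cube([30, 1319, 157]);
translate([2009, 170, 161]) cube([30, 1319, 157]);
translate([218, 102, 318]) cube([62, 1455, 15]);
translate([327, 102, 318]) cube([62, 1455, 15]);
translate([436, 102, 318]) cube([62, 1455, 15]);
translate([545, 102, 318]) cube([62, 1455, 15]);
translate([654, 102, 318]) cube([62, 1455, 15]);
translate([763, 102, 318]) cube([62, 1455, 15]);
translate([872, 102, 318]) cube([62, 1455, 15]);
translate([981, 102, 318]) cube([62, 1455, 15]);
translate([1090, 102, 318]) cube([62, 1455, 15]);
translate([1199, 102, 318]) cube([62, 1455, 15]);
translate([1308, 102, 318]) cube([62, 1455, 15]);
translate([1417, 102, 318]) cube([62, 1455, 15]);
translate([1526, 102, 318]) cube([62, 1455, 15]);
translate([1635, 102, 318]) cube([62, 1455, 15]);
translate([1744, 102, 318]) cube([62, 1455, 15]);
translate([1853, 102, 318]) cube([62, 1455, 15]);


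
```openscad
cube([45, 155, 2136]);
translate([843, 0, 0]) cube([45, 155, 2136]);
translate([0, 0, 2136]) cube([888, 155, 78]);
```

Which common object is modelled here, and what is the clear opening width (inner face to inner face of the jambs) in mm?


A door frame. The clear opening width is 798 mm.

Two 2136 mm tall posts with a header on top — a door frame. The left jamb is 45 mm wide at x = 0; the right jamb starts at x = 843. The clear opening is 843 − 45 = 798 mm.


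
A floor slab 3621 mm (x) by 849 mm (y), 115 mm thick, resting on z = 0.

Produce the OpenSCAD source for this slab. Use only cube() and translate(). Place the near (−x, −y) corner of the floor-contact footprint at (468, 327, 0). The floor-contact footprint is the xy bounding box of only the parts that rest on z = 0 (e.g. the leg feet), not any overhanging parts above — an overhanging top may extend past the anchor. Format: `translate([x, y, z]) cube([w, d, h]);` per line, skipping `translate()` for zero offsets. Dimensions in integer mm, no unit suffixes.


translate([468, 327, 0]) cube([3621, 849, 115]);


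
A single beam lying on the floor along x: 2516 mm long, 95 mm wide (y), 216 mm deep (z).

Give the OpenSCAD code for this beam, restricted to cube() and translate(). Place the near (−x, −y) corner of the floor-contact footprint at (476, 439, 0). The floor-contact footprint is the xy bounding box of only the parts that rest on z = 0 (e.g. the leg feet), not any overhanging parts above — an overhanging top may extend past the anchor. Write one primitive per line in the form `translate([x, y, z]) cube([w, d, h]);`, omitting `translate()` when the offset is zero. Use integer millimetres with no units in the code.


translate([476, 439, 0]) cube([2516, 95, 216]);


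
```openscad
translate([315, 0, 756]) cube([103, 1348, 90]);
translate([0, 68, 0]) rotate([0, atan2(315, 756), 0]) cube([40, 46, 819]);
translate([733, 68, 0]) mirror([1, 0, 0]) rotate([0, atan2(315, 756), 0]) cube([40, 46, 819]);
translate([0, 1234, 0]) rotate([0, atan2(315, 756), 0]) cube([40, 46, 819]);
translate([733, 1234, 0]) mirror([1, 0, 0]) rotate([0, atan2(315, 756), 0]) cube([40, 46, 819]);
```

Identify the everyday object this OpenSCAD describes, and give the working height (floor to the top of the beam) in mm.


A sawhorse. The overall height is 846 mm.

A beam across two mirrored pairs of raked legs — a sawhorse. The beam's underside is at z = 756 (matching the legs' vertical rise in atan2(315, 756)) and the beam is 90 mm tall, so its top is at 756 + 90 = 846 mm. The raked legs top out at the beam's underside, so that is the highest point.


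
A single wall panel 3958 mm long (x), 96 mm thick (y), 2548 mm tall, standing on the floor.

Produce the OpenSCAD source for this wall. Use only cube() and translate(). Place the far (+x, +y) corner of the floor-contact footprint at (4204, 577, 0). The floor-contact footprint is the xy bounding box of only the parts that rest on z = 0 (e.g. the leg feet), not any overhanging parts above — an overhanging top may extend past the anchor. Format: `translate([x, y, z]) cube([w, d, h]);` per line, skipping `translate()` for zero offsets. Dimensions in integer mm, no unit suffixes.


translate([246, 481, 0]) cube([3958, 96, 2548]);


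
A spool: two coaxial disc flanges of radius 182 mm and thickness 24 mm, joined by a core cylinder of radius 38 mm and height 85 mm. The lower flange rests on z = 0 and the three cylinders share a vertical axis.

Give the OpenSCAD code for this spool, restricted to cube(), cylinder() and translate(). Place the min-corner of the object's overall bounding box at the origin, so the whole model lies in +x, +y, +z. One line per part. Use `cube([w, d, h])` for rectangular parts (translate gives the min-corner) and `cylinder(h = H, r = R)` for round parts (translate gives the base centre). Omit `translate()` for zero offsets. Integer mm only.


translate([182, 182, 0]) cylinder(h = 24, r = 182);
translate([182, 182, 24]) cylinder(h = 85, r = 38);
translate([182, 182, 109]) cylinder(h = 24, r = 182);


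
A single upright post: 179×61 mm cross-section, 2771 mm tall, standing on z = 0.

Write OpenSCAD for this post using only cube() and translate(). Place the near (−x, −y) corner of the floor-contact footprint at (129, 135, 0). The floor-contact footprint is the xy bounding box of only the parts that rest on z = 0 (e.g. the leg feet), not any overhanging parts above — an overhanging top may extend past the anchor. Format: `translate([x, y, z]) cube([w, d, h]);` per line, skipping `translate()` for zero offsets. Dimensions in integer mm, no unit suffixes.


translate([129, 135, 0]) cube([179, 61, 2771]);


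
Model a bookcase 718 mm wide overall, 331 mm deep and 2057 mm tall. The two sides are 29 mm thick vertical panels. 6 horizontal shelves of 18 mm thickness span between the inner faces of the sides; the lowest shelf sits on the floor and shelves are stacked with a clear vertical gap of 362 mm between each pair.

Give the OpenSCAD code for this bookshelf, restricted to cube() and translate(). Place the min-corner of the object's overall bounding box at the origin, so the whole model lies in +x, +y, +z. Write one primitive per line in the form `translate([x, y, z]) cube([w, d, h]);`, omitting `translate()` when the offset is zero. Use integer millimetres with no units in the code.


cube([29, 331, 2057]);
translate([689, 0, 0]) cube([29, 331, 2057]);
translate([29, 0, 0]) cube([660, 331, 18]);
translate([29, 0, 380]) cube([660, 331, 18]);
translate([29, 0, 760]) cube([660, 331, 18]);
translate([29, 0, 1140]) cube([660, 331, 18]);
translate([29, 0, 1520]) cube([660, 331, 18]);
translate([29, 0, 1900]) cube([660, 331, 18]);


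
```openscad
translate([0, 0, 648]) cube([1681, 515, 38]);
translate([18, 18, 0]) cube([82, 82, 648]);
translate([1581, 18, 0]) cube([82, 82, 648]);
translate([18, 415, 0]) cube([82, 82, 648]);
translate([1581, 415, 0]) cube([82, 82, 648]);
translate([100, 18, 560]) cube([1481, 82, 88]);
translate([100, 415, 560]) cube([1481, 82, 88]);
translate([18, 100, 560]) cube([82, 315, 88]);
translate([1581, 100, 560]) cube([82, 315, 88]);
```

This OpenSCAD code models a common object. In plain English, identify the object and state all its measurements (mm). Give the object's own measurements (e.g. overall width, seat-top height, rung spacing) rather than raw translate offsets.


A table: top 1681 mm (x) × 515 mm (y), 38 mm thick, upper face at z = 686 mm, on four 82×82 mm square legs, each inset 18 mm from the nearest pair of top edges from z = 0 to the bottom of the top. Four apron rails, 82 mm thick and 88 mm tall, run between adjacent legs with their top edges flush with the underside of the top and their outer faces flush with the legs' outer faces.


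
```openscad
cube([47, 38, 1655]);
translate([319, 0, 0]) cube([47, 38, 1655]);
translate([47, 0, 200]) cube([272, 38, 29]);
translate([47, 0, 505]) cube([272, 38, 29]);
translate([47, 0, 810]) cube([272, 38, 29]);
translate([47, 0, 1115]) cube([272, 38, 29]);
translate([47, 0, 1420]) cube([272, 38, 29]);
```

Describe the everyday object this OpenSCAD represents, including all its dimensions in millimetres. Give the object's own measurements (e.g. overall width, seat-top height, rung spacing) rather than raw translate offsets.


A straight ladder. Two 47×38 mm vertical rails, 1655 mm tall, stand 366 mm apart (outside-to-outside) with their front faces coplanar on the −y side. 5 rungs, each 38 mm deep and 29 mm tall, span between the inner faces of the rails, front faces flush with the rails. The lowest rung's underside is at z = 200 mm and rungs are spaced 305 mm apart (underside to underside).


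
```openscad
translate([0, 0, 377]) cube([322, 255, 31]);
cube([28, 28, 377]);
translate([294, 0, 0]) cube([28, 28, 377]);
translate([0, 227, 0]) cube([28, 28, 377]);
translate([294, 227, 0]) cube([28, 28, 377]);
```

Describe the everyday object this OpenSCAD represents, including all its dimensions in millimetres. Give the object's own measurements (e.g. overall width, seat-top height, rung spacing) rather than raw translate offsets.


A simple wooden stool: a rectangular seat 322 mm (x) by 255 mm (y), 31 mm thick, top face at z = 408 mm, on four square legs, each 28×28 mm in cross-section. The legs rest on z = 0, each flush with a corner of the seat.


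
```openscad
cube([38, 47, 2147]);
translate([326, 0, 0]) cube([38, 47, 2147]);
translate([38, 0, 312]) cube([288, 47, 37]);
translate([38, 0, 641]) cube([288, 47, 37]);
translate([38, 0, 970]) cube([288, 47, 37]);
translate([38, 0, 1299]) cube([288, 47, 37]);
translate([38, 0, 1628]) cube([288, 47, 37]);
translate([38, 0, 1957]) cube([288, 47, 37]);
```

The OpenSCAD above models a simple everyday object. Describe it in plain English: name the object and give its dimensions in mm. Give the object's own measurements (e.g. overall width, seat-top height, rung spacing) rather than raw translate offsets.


A straight ladder. Two 38×47 mm vertical rails, 2147 mm tall, stand 364 mm apart (outside-to-outside) with their front faces coplanar on the −y side. 6 rungs, each 47 mm deep and 37 mm tall, span between the inner faces of the rails, front faces flush with the rails. The lowest rung's underside is at z = 312 mm and rungs are spaced 329 mm apart (underside to underside).


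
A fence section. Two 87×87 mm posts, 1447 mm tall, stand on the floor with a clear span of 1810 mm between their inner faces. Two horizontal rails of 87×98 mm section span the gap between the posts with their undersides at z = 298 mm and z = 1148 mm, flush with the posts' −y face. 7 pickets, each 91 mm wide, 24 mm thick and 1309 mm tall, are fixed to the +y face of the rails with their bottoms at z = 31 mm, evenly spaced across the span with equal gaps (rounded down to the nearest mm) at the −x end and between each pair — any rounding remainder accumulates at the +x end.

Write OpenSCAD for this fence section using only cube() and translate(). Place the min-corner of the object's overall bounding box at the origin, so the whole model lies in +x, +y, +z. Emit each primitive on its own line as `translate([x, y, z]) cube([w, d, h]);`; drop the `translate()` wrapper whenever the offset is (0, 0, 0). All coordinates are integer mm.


cube([87, 87, 1447]);
translate([1897, 0, 0]) cube([87, 87, 1447]);
translate([87, 0, 298]) cube([1810, 87, 98]);
translate([87, 0, 1148]) cube([1810, 87, 98]);
translate([233, 87, 31]) cube([91, 24, 1309]);
translate([470, 87, 31]) cube([91, 24, 1309]);
translate([707, 87, 31]) cube([91, 24, 1309]);
translate([944, 87, 31]) cube([91, 24, 1309]);
translate([1181, 87, 31]) cube([91, 24, 1309]);
translate([1418, 87, 31]) cube([91, 24, 1309]);
translate([1655, 87, 31]) cube([91, 24, 1309]);


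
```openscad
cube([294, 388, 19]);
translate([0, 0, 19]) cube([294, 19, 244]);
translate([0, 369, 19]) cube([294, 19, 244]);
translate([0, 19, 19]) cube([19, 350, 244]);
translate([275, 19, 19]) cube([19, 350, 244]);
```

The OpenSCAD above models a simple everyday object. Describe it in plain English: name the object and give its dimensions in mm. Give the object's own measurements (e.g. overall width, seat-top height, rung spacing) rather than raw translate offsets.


An open-topped rectangular box: outside dimensions 294×388×263 mm, with a uniform wall and base thickness of 19 mm. The base is a full 294×388 slab on the floor; four walls sit on top of the base. The front and back walls (the −y and +y sides) span the full width; the two side walls fit between them.


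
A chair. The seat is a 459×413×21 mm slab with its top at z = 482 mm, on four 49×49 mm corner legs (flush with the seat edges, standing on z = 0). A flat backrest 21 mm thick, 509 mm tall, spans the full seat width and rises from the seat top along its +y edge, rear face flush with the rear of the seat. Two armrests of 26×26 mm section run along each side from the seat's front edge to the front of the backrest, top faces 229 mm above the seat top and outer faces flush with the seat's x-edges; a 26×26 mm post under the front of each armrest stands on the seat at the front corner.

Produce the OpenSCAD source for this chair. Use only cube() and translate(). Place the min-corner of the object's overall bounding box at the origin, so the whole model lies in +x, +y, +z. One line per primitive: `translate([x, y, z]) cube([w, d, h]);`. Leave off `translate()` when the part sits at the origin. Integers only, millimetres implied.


// leg_h = 482 - 21 = 461
// arm post h = 229 - 26 = 203
translate([0, 0, 461]) cube([459, 413, 21]);
cube([49, 49, 461]);
translate([410, 0, 0]) cube([49, 49, 461]);
translate([0, 364, 0]) cube([49, 49, 461]);
translate([410, 364, 0]) cube([49, 49, 461]);
translate([0, 392, 482]) cube([459, 21, 509]);
translate([0, 0, 685]) cube([26, 392, 26]);
translate([433, 0, 685]) cube([26, 392, 26]);
translate([0, 0, 482]) cube([26, 26, 203]);
translate([433, 0, 482]) cube([26, 26, 203]);


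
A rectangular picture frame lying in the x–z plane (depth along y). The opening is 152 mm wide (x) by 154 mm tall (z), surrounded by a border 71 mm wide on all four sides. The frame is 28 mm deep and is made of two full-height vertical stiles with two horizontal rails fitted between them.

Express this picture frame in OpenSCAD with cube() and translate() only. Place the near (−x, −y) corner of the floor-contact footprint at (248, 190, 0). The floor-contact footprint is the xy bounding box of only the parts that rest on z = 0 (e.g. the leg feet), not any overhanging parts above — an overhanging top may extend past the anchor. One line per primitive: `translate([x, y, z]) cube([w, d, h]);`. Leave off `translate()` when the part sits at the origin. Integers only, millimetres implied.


translate([248, 190, 0]) cube([71, 28, 296]);
translate([471, 190, 0]) cube([71, 28, 296]);
translate([319, 190, 0]) cube([152, 28, 71]);
translate([319, 190, 225]) cube([152, 28, 71]);


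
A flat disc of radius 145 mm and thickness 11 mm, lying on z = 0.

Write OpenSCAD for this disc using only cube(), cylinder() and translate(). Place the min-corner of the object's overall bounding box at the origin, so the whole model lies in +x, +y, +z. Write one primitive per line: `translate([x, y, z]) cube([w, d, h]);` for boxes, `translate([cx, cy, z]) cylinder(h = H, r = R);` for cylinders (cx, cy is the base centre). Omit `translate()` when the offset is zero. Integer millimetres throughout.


translate([145, 145, 0]) cylinder(h = 11, r = 145);


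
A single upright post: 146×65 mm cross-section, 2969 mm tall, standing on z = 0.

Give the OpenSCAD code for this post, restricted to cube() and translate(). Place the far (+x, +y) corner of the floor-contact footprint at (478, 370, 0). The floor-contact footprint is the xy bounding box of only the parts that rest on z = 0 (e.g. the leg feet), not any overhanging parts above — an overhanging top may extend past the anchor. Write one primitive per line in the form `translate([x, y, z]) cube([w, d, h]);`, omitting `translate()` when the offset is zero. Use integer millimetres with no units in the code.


translate([332, 305, 0]) cube([146, 65, 2969]);


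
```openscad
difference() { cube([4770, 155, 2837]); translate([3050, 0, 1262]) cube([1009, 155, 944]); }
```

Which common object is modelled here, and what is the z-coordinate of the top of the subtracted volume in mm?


A wall with a window opening. The window head height is 2206 mm.

A wall with a rectangular opening subtracted — a window. Sill at z = 1262, opening 944 mm tall, so the head is at 1262 + 944 = 2206 mm.


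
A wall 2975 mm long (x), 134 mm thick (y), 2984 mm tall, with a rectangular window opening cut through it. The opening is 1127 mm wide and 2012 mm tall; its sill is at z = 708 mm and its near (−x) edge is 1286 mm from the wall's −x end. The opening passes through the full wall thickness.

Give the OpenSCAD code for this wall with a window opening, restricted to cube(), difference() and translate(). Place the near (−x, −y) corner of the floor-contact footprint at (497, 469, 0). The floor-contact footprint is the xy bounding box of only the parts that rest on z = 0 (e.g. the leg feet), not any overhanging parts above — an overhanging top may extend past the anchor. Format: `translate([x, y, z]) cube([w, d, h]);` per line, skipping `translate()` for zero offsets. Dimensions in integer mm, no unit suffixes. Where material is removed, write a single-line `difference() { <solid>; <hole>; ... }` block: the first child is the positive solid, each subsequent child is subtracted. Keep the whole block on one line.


difference() { translate([497, 469, 0]) cube([2975, 134, 2984]); translate([1783, 469, 708]) cube([1127, 134, 2012]); }


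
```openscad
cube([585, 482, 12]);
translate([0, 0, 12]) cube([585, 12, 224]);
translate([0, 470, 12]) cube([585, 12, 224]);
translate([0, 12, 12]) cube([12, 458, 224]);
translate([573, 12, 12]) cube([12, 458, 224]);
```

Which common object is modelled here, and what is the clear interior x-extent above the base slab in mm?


An open box. The internal width is 561 mm.

A 585×482 base slab with four walls standing on it — an open box. The base is 585 mm wide and the walls are 12 mm thick, so the internal width is 585 − 2 × 12 = 561 mm.


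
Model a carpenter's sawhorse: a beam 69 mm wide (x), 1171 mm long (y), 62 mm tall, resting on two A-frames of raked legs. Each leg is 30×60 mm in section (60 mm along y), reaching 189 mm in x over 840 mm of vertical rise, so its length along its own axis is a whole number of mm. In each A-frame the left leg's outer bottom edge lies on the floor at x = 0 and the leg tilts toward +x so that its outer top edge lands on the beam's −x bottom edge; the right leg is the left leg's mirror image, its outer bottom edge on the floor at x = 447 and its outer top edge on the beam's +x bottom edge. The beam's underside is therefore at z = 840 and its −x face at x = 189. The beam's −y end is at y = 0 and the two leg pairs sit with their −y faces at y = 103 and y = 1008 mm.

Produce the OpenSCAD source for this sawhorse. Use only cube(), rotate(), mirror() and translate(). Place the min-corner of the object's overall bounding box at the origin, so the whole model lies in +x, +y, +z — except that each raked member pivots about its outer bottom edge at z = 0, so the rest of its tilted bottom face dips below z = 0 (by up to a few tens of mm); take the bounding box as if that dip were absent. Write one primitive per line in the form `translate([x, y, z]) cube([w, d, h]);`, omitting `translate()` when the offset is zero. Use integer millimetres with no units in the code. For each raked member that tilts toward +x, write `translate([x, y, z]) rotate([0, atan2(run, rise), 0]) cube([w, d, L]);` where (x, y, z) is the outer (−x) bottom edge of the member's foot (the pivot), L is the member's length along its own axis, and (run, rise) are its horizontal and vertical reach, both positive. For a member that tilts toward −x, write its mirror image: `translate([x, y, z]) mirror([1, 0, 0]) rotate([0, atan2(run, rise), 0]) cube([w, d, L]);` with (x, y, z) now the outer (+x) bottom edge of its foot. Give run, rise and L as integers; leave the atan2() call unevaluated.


// leg length = √(189² + 840²) = 861
// right-leg outer foot x = 2·189 + 69 = 447
// beam min-corner = (189, 0, 840)
translate([189, 0, 840]) cube([69, 1171, 62]);
translate([0, 103, 0]) rotate([0, atan2(189, 840), 0]) cube([30, 60, 861]);
translate([447, 103, 0]) mirror([1, 0, 0]) rotate([0, atan2(189, 840), 0]) cube([30, 60, 861]);
translate([0, 1008, 0]) rotate([0, atan2(189, 840), 0]) cube([30, 60, 861]);
translate([447, 1008, 0]) mirror([1, 0, 0]) rotate([0, atan2(189, 840), 0]) cube([30, 60, 861]);


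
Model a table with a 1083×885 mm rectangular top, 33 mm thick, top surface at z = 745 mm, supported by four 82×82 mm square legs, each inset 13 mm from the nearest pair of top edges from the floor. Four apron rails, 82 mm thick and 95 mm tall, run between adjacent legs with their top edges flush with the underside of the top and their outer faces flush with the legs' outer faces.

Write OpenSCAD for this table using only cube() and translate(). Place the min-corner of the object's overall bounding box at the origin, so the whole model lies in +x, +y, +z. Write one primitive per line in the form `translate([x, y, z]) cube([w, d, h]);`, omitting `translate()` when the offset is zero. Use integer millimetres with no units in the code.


translate([0, 0, 712]) cube([1083, 885, 33]);
translate([13, 13, 0]) cube([82, 82, 712]);
translate([988, 13, 0]) cube([82, 82, 712]);
translate([13, 790, 0]) cube([82, 82, 712]);
translate([988, 790, 0]) cube([82, 82, 712]);
translate([95, 13, 617]) cube([893, 82, 95]);
translate([95, 790, 617]) cube([893, 82, 95]);
translate([13, 95, 617]) cube([82, 695, 95]);
translate([988, 95, 617]) cube([82, 695, 95]);


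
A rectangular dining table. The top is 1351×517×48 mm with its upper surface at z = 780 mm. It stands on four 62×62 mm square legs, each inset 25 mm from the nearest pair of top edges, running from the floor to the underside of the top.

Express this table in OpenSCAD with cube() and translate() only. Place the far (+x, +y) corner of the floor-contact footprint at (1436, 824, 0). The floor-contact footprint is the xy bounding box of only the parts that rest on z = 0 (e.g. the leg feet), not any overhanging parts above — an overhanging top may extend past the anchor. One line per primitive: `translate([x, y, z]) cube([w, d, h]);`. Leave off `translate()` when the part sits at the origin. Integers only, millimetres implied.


translate([110, 332, 732]) cube([1351, 517, 48]);
translate([135, 357, 0]) cube([62, 62, 732]);
translate([1374, 357, 0]) cube([62, 62, 732]);
translate([135, 762, 0]) cube([62, 62, 732]);
translate([1374, 762, 0]) cube([62, 62, 732]);


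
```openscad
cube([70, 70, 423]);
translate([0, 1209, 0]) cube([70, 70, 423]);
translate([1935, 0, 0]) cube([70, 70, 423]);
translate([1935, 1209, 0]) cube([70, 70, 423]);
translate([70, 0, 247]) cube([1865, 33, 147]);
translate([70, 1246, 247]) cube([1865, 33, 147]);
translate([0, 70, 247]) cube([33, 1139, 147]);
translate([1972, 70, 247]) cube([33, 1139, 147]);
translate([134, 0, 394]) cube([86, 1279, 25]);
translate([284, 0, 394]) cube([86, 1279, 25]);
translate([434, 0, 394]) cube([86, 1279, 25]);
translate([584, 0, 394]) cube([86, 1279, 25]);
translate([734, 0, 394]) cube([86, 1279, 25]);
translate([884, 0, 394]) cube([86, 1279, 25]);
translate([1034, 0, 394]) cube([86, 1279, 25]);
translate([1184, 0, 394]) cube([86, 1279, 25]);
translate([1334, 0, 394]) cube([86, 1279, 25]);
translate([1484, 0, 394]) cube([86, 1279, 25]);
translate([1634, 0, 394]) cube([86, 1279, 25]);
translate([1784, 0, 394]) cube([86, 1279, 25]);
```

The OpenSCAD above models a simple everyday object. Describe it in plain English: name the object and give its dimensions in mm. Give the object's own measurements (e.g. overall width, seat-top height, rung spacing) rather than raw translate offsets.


A bed frame 2005 mm long (x) by 1279 mm wide (y). Four 70×70 mm corner posts, 423 mm tall, at the corners of the footprint. Four rails of 33 mm thickness and 147 mm height run between adjacent posts with their undersides at z = 247 mm, their outer faces flush with the outside of the frame (the two x-running rails run between the posts' inner faces; the two y-running rails run between the posts' inner faces). 12 slats, each 86 mm wide (x) and 25 mm thick, lie across the top of the two x-running rails, running the full 1279 mm width of the frame in y; along x they sit between the end posts with a 64 mm gap after the −x posts and between neighbouring slats, leaving 65 mm before the +x posts.


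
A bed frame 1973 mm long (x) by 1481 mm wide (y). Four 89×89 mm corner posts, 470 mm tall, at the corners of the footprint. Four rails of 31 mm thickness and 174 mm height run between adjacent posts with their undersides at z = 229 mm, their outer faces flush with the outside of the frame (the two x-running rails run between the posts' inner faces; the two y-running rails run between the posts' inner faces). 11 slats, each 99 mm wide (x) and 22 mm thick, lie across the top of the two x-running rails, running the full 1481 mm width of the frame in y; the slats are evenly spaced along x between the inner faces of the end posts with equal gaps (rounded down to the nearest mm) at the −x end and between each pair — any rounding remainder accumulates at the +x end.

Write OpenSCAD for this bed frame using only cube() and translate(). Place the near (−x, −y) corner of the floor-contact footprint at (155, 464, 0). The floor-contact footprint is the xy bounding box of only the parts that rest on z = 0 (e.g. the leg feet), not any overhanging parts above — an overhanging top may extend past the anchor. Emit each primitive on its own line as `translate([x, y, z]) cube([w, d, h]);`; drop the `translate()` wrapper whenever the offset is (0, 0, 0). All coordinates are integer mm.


translate([155, 464, 0]) cube([89, 89, 470]);
translate([155, 1856, 0]) cube([89, 89, 470]);
translate([2039, 464, 0]) cube([89, 89, 470]);
translate([2039, 1856, 0]) cube([89, 89, 470]);
translate([244, 464, 229]) cube([1795, 31, 174]);
translate([244, 1914, 229]) cube([1795, 31, 174]);
translate([155, 553, 229]) cube([31, 1303, 174]);
translate([2097, 553, 229]) cube([31, 1303, 174]);
translate([302, 464, 403]) cube([99, 1481, 22]);
translate([459, 464, 403]) cube([99, 1481, 22]);
translate([616, 464, 403]) cube([99, 1481, 22]);
translate([773, 464, 403]) cube([99, 1481, 22]);
translate([930, 464, 403]) cube([99, 1481, 22]);
translate([1087, 464, 403]) cube([99, 1481, 22]);
translate([1244, 464, 403]) cube([99, 1481, 22]);
translate([1401, 464, 403]) cube([99, 1481, 22]);
translate([1558, 464, 403]) cube([99, 1481, 22]);
translate([1715, 464, 403]) cube([99, 1481, 22]);
translate([1872, 464, 403]) cube([99, 1481, 22]);


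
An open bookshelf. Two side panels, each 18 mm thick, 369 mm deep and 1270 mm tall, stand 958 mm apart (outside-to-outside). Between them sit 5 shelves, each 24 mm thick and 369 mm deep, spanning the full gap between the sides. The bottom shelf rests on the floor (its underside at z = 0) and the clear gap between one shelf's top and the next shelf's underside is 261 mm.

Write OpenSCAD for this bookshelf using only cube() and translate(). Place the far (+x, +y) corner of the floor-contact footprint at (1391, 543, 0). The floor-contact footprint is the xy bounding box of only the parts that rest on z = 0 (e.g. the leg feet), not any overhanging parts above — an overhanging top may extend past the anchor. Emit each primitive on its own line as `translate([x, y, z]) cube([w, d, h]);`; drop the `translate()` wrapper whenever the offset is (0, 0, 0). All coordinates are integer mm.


translate([433, 174, 0]) cube([18, 369, 1270]);
translate([1373, 174, 0]) cube([18, 369, 1270]);
translate([451, 174, 0]) cube([922, 369, 24]);
translate([451, 174, 285]) cube([922, 369, 24]);
translate([451, 174, 570]) cube([922, 369, 24]);
translate([451, 174, 855]) cube([922, 369, 24]);
translate([451, 174, 1140]) cube([922, 369, 24]);


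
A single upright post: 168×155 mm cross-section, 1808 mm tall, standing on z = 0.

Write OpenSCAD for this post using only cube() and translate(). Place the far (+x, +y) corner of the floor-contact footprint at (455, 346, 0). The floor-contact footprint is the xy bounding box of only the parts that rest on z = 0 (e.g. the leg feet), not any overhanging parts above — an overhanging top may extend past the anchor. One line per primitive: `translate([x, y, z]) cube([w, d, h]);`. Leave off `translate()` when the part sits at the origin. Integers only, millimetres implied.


translate([287, 191, 0]) cube([168, 155, 1808]);


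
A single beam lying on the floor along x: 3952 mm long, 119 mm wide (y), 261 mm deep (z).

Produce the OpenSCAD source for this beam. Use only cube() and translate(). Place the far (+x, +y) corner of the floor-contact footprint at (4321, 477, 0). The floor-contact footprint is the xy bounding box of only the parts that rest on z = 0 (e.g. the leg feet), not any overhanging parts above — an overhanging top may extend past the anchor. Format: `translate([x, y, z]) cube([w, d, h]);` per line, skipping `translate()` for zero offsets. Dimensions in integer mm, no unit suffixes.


translate([369, 358, 0]) cube([3952, 119, 261]);


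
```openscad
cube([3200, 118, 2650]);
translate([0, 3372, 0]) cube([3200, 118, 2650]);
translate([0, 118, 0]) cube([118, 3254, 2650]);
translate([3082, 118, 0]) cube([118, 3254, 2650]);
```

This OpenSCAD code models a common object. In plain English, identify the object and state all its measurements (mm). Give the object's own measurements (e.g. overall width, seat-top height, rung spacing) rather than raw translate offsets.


The wall frame of a small rectangular building: four walls, each 2650 mm tall and 118 mm thick, enclosing a footprint 3200 mm (x) by 3490 mm (y) outside-to-outside, with no floor or roof. The front and back walls (the −y and +y sides) span the full width; the two side walls fit between them.


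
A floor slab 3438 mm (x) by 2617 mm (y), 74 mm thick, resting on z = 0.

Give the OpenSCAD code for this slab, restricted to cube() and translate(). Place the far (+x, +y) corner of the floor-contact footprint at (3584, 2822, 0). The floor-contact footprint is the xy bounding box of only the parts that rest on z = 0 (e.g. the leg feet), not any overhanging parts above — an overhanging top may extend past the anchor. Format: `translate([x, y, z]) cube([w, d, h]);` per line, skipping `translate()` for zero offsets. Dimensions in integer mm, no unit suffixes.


translate([146, 205, 0]) cube([3438, 2617, 74]);


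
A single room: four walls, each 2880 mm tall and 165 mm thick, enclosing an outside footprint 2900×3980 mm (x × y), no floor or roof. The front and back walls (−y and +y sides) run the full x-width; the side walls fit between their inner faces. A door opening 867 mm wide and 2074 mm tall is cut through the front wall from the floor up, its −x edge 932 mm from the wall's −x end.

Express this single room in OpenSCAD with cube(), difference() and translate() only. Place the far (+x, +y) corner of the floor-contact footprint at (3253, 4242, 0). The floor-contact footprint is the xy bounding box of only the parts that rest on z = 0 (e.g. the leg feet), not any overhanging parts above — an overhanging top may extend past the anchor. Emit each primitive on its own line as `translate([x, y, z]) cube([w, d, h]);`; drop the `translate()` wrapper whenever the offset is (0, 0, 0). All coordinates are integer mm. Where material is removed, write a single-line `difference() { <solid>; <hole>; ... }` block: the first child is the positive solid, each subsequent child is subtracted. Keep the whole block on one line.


difference() { translate([353, 262, 0]) cube([2900, 165, 2880]); translate([1285, 262, 0]) cube([867, 165, 2074]); }
translate([353, 4077, 0]) cube([2900, 165, 2880]);
translate([353, 427, 0]) cube([165, 3650, 2880]);
translate([3088, 427, 0]) cube([165, 3650, 2880]);
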